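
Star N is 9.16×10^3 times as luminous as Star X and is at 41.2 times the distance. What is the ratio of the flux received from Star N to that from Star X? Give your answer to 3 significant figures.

F = L/(4πd²), so F_N/F_X = (L_N/L_X) / (d_N/d_X)²
= 9.16×10^3 / (41.2)² = 9.16×10^3 / 1697 = 5.396.

5.40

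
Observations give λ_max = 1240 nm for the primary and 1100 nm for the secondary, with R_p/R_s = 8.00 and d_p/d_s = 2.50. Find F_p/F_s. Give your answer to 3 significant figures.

Wien's law: T_p/T_s = λ_s/λ_p = 1100/1240 = 0.8871.
L_p/L_s = (R_p/R_s)²(T_p/T_s)⁴ = (8.00)²(0.8871)⁴ = 39.63.
F_p/F_s = (L_p/L_s)/(d_p/d_s)² = 39.63/(2.50)² = 6.341.

6.34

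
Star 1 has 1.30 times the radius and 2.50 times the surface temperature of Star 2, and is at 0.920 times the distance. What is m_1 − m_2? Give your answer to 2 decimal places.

-4.73

L_1/L_2 = (1.30)²(2.50)⁴ = 66.02.
F_1/F_2 = (L_1/L_2)/(d_1/d_2)² = 66.02/0.8464 = 78.00.
m_1 − m_2 = −2.5 log₁₀(78.00) = -4.73.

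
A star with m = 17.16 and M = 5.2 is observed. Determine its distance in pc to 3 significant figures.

m − M = 5 log₁₀(d/10 pc)
17.16 − (5.2) = 11.96 = 5 log₁₀(d/10)
d = 10 × 10^(11.96/5) = 10 × 10^2.392 = 2466 pc.

2.47×10^3 pc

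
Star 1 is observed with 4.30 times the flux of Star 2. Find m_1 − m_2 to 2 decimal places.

m_1 − m_2 = −2.5 log₁₀(F_1/F_2) = −2.5 log₁₀(4.30) = −2.5 × (0.633) = -1.584.

-1.58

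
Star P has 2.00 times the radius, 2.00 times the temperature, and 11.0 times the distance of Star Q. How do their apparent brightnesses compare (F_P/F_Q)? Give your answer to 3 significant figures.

0.529

L_P/L_Q = (R_P/R_Q)²(T_P/T_Q)⁴ = (2.00)² × (2.00)⁴ = 64.00.
F_P/F_Q = (L_P/L_Q)/(d_P/d_Q)² = 64.00 / (11.0)² = 0.5289.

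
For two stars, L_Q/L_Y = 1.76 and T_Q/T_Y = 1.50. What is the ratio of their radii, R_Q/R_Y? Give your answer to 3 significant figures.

L ∝ R²T⁴ gives R ∝ √L / T², so
R_Q/R_Y = √(1.76) / (1.50)² = 1.327 / 2.250 = 0.5896.

0.590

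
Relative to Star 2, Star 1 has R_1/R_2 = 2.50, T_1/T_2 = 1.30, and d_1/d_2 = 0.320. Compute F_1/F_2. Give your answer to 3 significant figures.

L_1/L_2 = (R_1/R_2)²(T_1/T_2)⁴ = (2.50)² × (1.30)⁴ = 17.85.
F_1/F_2 = (L_1/L_2)/(d_1/d_2)² = 17.85 / (0.320)² = 174.3.

174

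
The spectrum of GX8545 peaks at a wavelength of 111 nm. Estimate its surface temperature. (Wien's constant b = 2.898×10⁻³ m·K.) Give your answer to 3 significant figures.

T = b/λ_max = 2.898×10⁻³ / (111×10⁻⁹) = 2.611×10^4 K.

2.61×10^4 K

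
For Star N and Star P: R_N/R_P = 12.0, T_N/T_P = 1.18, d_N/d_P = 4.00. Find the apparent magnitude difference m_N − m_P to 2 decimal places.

L_N/L_P = (12.0)²(1.18)⁴ = 279.2.
F_N/F_P = (L_N/L_P)/(d_N/d_P)² = 279.2/16.00 = 17.45.
m_N − m_P = −2.5 log₁₀(17.45) = -3.10.

-3.10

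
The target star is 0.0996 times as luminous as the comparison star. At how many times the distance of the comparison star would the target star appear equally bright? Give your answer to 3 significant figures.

Equal flux requires L_t/d_t² = L_c/d_c², so d_t/d_c = √(L_t/L_c)
= √(0.0996) = 0.3156.

0.316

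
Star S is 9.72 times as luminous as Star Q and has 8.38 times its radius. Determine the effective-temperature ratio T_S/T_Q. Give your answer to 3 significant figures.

L ∝ R²T⁴ gives T ∝ (L/R²)^(1/4), so
T_S/T_Q = (9.72 / 8.38²)^(1/4) = (0.1384)^(1/4) = 0.6100.

0.610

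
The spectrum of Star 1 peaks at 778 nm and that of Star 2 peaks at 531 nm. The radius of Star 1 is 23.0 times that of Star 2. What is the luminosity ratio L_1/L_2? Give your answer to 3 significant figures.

115

Wien's law gives T ∝ 1/λ_max, so T_1/T_2 = λ_2/λ_1 = 531/778 = 0.6825.
Then L ∝ R²T⁴ gives L_1/L_2 = (23.0)² × (0.6825)⁴ = 529.0 × 0.2170 = 114.8.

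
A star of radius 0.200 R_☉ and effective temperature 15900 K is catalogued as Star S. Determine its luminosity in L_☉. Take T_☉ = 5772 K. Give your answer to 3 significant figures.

L/L_☉ = (R/R_☉)² (T/T_☉)⁴ = (0.200)² × (15900/5772)⁴
       = 0.04000 × (2.755)⁴ = 0.04000 × 57.58 = 2.303.

2.30 L_☉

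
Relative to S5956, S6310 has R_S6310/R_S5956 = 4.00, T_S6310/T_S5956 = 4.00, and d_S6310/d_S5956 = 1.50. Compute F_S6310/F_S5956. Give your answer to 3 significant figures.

1.82×10^3

L_S6310/L_S5956 = (R_S6310/R_S5956)²(T_S6310/T_S5956)⁴ = (4.00)² × (4.00)⁴ = 4096.
F_S6310/F_S5956 = (L_S6310/L_S5956)/(d_S6310/d_S5956)² = 4096 / (1.50)² = 1820.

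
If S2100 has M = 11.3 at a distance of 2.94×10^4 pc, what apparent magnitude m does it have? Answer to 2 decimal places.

m = M + 5 log₁₀(d/10 pc) = 11.3 + 5 log₁₀(2.94×10^4/10)
  = 11.3 + 5 × 3.468 = 11.3 + 17.34 = 28.64.

28.64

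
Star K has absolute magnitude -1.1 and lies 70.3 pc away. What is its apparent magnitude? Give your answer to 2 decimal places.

3.13

m = M + 5 log₁₀(d/10 pc) = -1.1 + 5 log₁₀(70.3/10)
  = -1.1 + 5 × 0.847 = -1.1 + 4.23 = 3.13.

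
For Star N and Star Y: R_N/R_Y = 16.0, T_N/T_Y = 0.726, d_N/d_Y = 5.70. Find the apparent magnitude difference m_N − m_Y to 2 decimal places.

L_N/L_Y = (16.0)²(0.726)⁴ = 71.12.
F_N/F_Y = (L_N/L_Y)/(d_N/d_Y)² = 71.12/32.49 = 2.189.
m_N − m_Y = −2.5 log₁₀(2.189) = -0.85.

-0.85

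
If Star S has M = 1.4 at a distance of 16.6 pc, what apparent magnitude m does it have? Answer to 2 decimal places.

m = M + 5 log₁₀(d/10 pc) = 1.4 + 5 log₁₀(16.6/10)
  = 1.4 + 5 × 0.220 = 1.4 + 1.10 = 2.50.

2.50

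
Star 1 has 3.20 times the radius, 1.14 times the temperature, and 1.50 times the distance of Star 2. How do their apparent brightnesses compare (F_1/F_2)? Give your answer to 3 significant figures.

L_1/L_2 = (R_1/R_2)²(T_1/T_2)⁴ = (3.20)² × (1.14)⁴ = 17.29.
F_1/F_2 = (L_1/L_2)/(d_1/d_2)² = 17.29 / (1.50)² = 7.687.

7.69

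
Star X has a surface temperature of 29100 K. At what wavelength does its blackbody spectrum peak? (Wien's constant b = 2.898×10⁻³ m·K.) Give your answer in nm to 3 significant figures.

99.6 nm

λ_max = b/T = 2.898×10⁻³ / 29100 = 9.96×10^-8 m = 99.59 nm.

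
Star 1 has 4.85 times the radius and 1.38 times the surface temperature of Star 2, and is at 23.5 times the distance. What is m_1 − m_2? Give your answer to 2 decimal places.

2.03

L_1/L_2 = (4.85)²(1.38)⁴ = 85.31.
F_1/F_2 = (L_1/L_2)/(d_1/d_2)² = 85.31/552.2 = 0.1545.
m_1 − m_2 = −2.5 log₁₀(0.1545) = 2.03.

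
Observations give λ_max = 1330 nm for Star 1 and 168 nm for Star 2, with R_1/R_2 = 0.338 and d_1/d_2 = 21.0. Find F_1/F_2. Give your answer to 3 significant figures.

Wien's law: T_1/T_2 = λ_2/λ_1 = 168/1330 = 0.1263.
L_1/L_2 = (R_1/R_2)²(T_1/T_2)⁴ = (0.338)²(0.1263)⁴ = 2.908×10^-5.
F_1/F_2 = (L_1/L_2)/(d_1/d_2)² = 2.908×10^-5/(21.0)² = 6.595×10^-8.

6.60×10^-8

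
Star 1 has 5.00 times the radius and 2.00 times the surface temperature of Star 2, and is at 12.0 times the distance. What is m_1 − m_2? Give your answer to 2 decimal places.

L_1/L_2 = (5.00)²(2.00)⁴ = 400.0.
F_1/F_2 = (L_1/L_2)/(d_1/d_2)² = 400.0/144.0 = 2.778.
m_1 − m_2 = −2.5 log₁₀(2.778) = -1.11.

-1.11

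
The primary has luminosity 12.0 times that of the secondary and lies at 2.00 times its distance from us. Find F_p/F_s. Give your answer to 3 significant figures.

3.00

F = L/(4πd²), so F_p/F_s = (L_p/L_s) / (d_p/d_s)²
= 12.0 / (2.00)² = 12.0 / 4.000 = 3.000.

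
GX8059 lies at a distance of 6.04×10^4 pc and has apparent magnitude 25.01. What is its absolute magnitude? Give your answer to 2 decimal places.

6.10

M = m − 5 log₁₀(d/10 pc) = 25.01 − 5 log₁₀(6.04×10^4/10)
  = 25.01 − 5 × 3.781 = 25.01 − 18.91 = 6.10.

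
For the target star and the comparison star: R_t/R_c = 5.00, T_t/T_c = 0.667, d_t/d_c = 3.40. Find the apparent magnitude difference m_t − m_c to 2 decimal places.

0.92

L_t/L_c = (5.00)²(0.667)⁴ = 4.948.
F_t/F_c = (L_t/L_c)/(d_t/d_c)² = 4.948/11.56 = 0.4280.
m_t − m_c = −2.5 log₁₀(0.4280) = 0.92.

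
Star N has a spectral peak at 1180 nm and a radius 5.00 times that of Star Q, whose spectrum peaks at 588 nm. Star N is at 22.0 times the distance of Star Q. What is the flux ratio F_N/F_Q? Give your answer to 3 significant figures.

0.00318

Wien's law: T_N/T_Q = λ_Q/λ_N = 588/1180 = 0.4983.
L_N/L_Q = (R_N/R_Q)²(T_N/T_Q)⁴ = (5.00)²(0.4983)⁴ = 1.541.
F_N/F_Q = (L_N/L_Q)/(d_N/d_Q)² = 1.541/(22.0)² = 0.003185.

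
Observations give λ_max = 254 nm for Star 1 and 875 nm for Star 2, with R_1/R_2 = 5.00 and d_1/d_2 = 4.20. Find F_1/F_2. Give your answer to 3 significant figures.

200

Wien's law: T_1/T_2 = λ_2/λ_1 = 875/254 = 3.445.
L_1/L_2 = (R_1/R_2)²(T_1/T_2)⁴ = (5.00)²(3.445)⁴ = 3521.
F_1/F_2 = (L_1/L_2)/(d_1/d_2)² = 3521/(4.20)² = 199.6.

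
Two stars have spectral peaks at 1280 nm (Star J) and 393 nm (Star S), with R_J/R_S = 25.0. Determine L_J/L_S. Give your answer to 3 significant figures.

Wien's law gives T ∝ 1/λ_max, so T_J/T_S = λ_S/λ_J = 393/1280 = 0.3070.
Then L ∝ R²T⁴ gives L_J/L_S = (25.0)² × (0.3070)⁴ = 625.0 × 0.008886 = 5.554.

5.55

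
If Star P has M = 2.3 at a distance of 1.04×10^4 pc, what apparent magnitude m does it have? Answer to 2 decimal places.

m = M + 5 log₁₀(d/10 pc) = 2.3 + 5 log₁₀(1.04×10^4/10)
  = 2.3 + 5 × 3.017 = 2.3 + 15.09 = 17.39.

17.39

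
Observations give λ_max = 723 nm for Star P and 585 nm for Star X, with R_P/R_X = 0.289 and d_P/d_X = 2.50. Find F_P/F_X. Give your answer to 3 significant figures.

Wien's law: T_P/T_X = λ_X/λ_P = 585/723 = 0.8091.
L_P/L_X = (R_P/R_X)²(T_P/T_X)⁴ = (0.289)²(0.8091)⁴ = 0.03580.
F_P/F_X = (L_P/L_X)/(d_P/d_X)² = 0.03580/(2.50)² = 0.005728.

0.00573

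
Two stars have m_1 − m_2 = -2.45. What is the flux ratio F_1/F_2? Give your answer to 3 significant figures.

9.55

F_1/F_2 = 10^(−(m_1 − m_2)/2.5) = 10^(2.45/2.5) = 10^0.980 = 9.550.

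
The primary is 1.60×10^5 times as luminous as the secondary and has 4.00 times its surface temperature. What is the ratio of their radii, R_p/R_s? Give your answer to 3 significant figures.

L ∝ R²T⁴ gives R ∝ √L / T², so
R_p/R_s = √(1.60×10^5) / (4.00)² = 400.0 / 16.00 = 25.00.

25.0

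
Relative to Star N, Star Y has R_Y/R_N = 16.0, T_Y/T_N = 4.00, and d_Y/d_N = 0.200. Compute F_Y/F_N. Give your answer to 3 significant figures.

1.64×10^6

L_Y/L_N = (R_Y/R_N)²(T_Y/T_N)⁴ = (16.0)² × (4.00)⁴ = 6.554×10^4.
F_Y/F_N = (L_Y/L_N)/(d_Y/d_N)² = 6.554×10^4 / (0.200)² = 1.638×10^6.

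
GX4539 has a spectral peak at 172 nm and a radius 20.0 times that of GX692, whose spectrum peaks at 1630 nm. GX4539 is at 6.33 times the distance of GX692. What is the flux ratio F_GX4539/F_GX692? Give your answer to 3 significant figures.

8.05×10^4

Wien's law: T_GX4539/T_GX692 = λ_GX692/λ_GX4539 = 1630/172 = 9.477.
L_GX4539/L_GX692 = (R_GX4539/R_GX692)²(T_GX4539/T_GX692)⁴ = (20.0)²(9.477)⁴ = 3.226×10^6.
F_GX4539/F_GX692 = (L_GX4539/L_GX692)/(d_GX4539/d_GX692)² = 3.226×10^6/(6.33)² = 8.052×10^4.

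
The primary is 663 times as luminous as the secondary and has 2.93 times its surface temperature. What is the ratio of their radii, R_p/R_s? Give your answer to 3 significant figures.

3.00

L ∝ R²T⁴ gives R ∝ √L / T², so
R_p/R_s = √(663) / (2.93)² = 25.75 / 8.585 = 2.999.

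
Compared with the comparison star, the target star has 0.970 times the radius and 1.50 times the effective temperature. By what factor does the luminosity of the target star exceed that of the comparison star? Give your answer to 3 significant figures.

From the Stefan–Boltzmann law, L ∝ R²T⁴, so
L_t/L_c = (R_t/R_c)² (T_t/T_c)⁴ = (0.970)² × (1.50)⁴ = 0.9409 × 5.062 = 4.763.

4.76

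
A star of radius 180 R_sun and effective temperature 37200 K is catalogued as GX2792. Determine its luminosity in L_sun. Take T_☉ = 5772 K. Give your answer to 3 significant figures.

L/L_☉ = (R/R_☉)² (T/T_☉)⁴ = (180)² × (37200/5772)⁴
       = 3.240×10^4 × (6.445)⁴ = 3.240×10^4 × 1725 = 5.590×10^7.

5.59×10^7 L_sun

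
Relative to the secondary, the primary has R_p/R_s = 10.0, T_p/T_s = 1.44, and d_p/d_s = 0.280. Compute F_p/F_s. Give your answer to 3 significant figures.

L_p/L_s = (R_p/R_s)²(T_p/T_s)⁴ = (10.0)² × (1.44)⁴ = 430.0.
F_p/F_s = (L_p/L_s)/(d_p/d_s)² = 430.0 / (0.280)² = 5484.

5.48×10^3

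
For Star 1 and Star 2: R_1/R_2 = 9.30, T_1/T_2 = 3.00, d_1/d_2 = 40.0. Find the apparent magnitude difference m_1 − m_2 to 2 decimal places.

-1.60

L_1/L_2 = (9.30)²(3.00)⁴ = 7006.
F_1/F_2 = (L_1/L_2)/(d_1/d_2)² = 7006/1600 = 4.379.
m_1 − m_2 = −2.5 log₁₀(4.379) = -1.60.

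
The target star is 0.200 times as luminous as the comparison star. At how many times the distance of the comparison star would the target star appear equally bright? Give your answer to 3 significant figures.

0.447

Equal flux requires L_t/d_t² = L_c/d_c², so d_t/d_c = √(L_t/L_c)
= √(0.200) = 0.4472.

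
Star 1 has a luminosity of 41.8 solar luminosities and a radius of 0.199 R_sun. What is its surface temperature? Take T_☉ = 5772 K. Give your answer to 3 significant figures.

T/T_☉ = (L/L_☉)^(1/4) / (R/R_☉)^(1/2)
T = 5772 × (41.8)^(1/4) / √(0.199) = 5772 × 2.543 / 0.4461 = 3.290×10^4 K.

3.29×10^4 K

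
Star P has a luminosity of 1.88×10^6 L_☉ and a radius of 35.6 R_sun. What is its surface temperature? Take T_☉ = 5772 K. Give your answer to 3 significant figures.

T/T_☉ = (L/L_☉)^(1/4) / (R/R_☉)^(1/2)
T = 5772 × (1.88×10^6)^(1/4) / √(35.6) = 5772 × 37.03 / 5.967 = 3.582×10^4 K.

3.58×10^4 K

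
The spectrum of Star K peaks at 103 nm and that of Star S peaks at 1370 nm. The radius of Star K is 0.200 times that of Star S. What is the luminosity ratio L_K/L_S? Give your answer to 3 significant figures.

1.25×10^3

Wien's law gives T ∝ 1/λ_max, so T_K/T_S = λ_S/λ_K = 1370/103 = 13.30.
Then L ∝ R²T⁴ gives L_K/L_S = (0.200)² × (13.30)⁴ = 0.04000 × 3.130×10^4 = 1252.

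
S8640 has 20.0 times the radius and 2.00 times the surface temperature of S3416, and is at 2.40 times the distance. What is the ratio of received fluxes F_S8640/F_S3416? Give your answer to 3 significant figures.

1.11×10^3

L_S8640/L_S3416 = (R_S8640/R_S3416)²(T_S8640/T_S3416)⁴ = (20.0)² × (2.00)⁴ = 6400.
F_S8640/F_S3416 = (L_S8640/L_S3416)/(d_S8640/d_S3416)² = 6400 / (2.40)² = 1111.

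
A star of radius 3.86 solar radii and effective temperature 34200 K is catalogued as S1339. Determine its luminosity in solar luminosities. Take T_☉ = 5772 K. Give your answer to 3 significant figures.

L/L_☉ = (R/R_☉)² (T/T_☉)⁴ = (3.86)² × (34200/5772)⁴
       = 14.90 × (5.925)⁴ = 14.90 × 1233 = 1.836×10^4.

1.84×10^4 solar luminosities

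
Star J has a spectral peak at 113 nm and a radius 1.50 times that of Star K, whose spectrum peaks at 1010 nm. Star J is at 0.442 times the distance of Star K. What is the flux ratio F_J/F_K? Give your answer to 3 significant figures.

Wien's law: T_J/T_K = λ_K/λ_J = 1010/113 = 8.938.
L_J/L_K = (R_J/R_K)²(T_J/T_K)⁴ = (1.50)²(8.938)⁴ = 1.436×10^4.
F_J/F_K = (L_J/L_K)/(d_J/d_K)² = 1.436×10^4/(0.442)² = 7.350×10^4.

7.35×10^4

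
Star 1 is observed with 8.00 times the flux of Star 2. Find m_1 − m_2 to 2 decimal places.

m_1 − m_2 = −2.5 log₁₀(F_1/F_2) = −2.5 log₁₀(8.00) = −2.5 × (0.903) = -2.258.

-2.26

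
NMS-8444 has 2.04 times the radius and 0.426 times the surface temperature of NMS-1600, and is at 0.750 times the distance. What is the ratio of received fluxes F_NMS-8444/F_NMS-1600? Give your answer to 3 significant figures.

L_NMS-8444/L_NMS-1600 = (R_NMS-8444/R_NMS-1600)²(T_NMS-8444/T_NMS-1600)⁴ = (2.04)² × (0.426)⁴ = 0.1371.
F_NMS-8444/F_NMS-1600 = (L_NMS-8444/L_NMS-1600)/(d_NMS-8444/d_NMS-1600)² = 0.1371 / (0.750)² = 0.2437.

0.244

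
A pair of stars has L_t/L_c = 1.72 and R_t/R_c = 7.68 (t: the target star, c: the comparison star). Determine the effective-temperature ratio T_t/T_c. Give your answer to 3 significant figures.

L ∝ R²T⁴ gives T ∝ (L/R²)^(1/4), so
T_t/T_c = (1.72 / 7.68²)^(1/4) = (0.02916)^(1/4) = 0.4132.

0.413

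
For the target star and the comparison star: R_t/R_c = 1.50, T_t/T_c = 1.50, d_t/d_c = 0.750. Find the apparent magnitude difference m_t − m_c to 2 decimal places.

L_t/L_c = (1.50)²(1.50)⁴ = 11.39.
F_t/F_c = (L_t/L_c)/(d_t/d_c)² = 11.39/0.5625 = 20.25.
m_t − m_c = −2.5 log₁₀(20.25) = -3.27.

-3.27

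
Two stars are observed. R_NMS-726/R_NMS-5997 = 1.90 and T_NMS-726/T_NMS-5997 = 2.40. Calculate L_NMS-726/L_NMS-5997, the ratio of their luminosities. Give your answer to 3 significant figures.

120

From the Stefan–Boltzmann law, L ∝ R²T⁴, so
L_NMS-726/L_NMS-5997 = (R_NMS-726/R_NMS-5997)² (T_NMS-726/T_NMS-5997)⁴ = (1.90)² × (2.40)⁴ = 3.610 × 33.18 = 119.8.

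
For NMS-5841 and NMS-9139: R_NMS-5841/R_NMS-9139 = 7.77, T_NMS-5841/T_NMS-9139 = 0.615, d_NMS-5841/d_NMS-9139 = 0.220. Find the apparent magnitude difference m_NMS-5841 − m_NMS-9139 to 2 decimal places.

-5.63

L_NMS-5841/L_NMS-9139 = (7.77)²(0.615)⁴ = 8.637.
F_NMS-5841/F_NMS-9139 = (L_NMS-5841/L_NMS-9139)/(d_NMS-5841/d_NMS-9139)² = 8.637/0.04840 = 178.4.
m_NMS-5841 − m_NMS-9139 = −2.5 log₁₀(178.4) = -5.63.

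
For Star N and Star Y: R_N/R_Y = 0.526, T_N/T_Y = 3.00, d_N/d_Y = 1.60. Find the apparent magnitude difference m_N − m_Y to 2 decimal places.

L_N/L_Y = (0.526)²(3.00)⁴ = 22.41.
F_N/F_Y = (L_N/L_Y)/(d_N/d_Y)² = 22.41/2.560 = 8.754.
m_N − m_Y = −2.5 log₁₀(8.754) = -2.36.

-2.36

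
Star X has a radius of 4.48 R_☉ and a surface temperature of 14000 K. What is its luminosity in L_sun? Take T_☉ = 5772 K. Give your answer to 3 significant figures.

695 L_sun

L/L_☉ = (R/R_☉)² (T/T_☉)⁴ = (4.48)² × (14000/5772)⁴
       = 20.07 × (2.426)⁴ = 20.07 × 34.61 = 694.6.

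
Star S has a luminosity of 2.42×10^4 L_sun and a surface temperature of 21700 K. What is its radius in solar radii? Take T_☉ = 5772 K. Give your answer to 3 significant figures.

11.0 solar radii

R/R_☉ = √(L/L_☉) / (T/T_☉)² = √(2.42×10^4) / (3.760)²
       = 155.6 / 14.13 = 11.01.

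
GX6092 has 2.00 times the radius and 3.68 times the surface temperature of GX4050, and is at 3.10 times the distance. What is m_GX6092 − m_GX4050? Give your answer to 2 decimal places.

-4.71

L_GX6092/L_GX4050 = (2.00)²(3.68)⁴ = 733.6.
F_GX6092/F_GX4050 = (L_GX6092/L_GX4050)/(d_GX6092/d_GX4050)² = 733.6/9.610 = 76.34.
m_GX6092 − m_GX4050 = −2.5 log₁₀(76.34) = -4.71.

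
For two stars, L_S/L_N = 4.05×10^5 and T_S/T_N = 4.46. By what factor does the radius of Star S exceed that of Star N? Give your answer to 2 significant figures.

32

L ∝ R²T⁴ gives R ∝ √L / T², so
R_S/R_N = √(4.05×10^5) / (4.46)² = 636.4 / 19.89 = 31.99.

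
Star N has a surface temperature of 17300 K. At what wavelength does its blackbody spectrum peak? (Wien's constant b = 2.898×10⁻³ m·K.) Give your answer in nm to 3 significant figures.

168 nm

λ_max = b/T = 2.898×10⁻³ / 17300 = 1.68×10^-7 m = 167.5 nm.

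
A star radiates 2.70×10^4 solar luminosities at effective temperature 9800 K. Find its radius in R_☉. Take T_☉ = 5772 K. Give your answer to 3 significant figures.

57.0 R_☉

R/R_☉ = √(L/L_☉) / (T/T_☉)² = √(2.70×10^4) / (1.698)²
       = 164.3 / 2.883 = 57.00.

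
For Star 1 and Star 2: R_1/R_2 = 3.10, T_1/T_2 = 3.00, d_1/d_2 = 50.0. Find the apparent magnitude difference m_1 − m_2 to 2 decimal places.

1.27

L_1/L_2 = (3.10)²(3.00)⁴ = 778.4.
F_1/F_2 = (L_1/L_2)/(d_1/d_2)² = 778.4/2500 = 0.3114.
m_1 − m_2 = −2.5 log₁₀(0.3114) = 1.27.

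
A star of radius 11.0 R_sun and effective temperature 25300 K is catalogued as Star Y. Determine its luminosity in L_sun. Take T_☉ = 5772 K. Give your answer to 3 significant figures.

L/L_☉ = (R/R_☉)² (T/T_☉)⁴ = (11.0)² × (25300/5772)⁴
       = 121.0 × (4.383)⁴ = 121.0 × 369.1 = 4.466×10^4.

4.47×10^4 L_sun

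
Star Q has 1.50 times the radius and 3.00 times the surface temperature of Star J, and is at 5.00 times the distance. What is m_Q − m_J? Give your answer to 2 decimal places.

-2.16

L_Q/L_J = (1.50)²(3.00)⁴ = 182.2.
F_Q/F_J = (L_Q/L_J)/(d_Q/d_J)² = 182.2/25.00 = 7.290.
m_Q − m_J = −2.5 log₁₀(7.290) = -2.16.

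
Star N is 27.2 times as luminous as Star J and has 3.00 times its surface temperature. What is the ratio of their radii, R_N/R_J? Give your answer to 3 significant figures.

0.579

L ∝ R²T⁴ gives R ∝ √L / T², so
R_N/R_J = √(27.2) / (3.00)² = 5.215 / 9.000 = 0.5795.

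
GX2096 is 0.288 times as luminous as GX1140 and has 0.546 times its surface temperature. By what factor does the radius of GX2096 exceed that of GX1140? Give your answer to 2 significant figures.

L ∝ R²T⁴ gives R ∝ √L / T², so
R_GX2096/R_GX1140 = √(0.288) / (0.546)² = 0.5367 / 0.2981 = 1.800.

1.8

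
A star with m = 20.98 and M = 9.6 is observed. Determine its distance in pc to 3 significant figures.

1.89×10^3 pc

m − M = 5 log₁₀(d/10 pc)
20.98 − (9.6) = 11.38 = 5 log₁₀(d/10)
d = 10 × 10^(11.38/5) = 10 × 10^2.276 = 1888 pc.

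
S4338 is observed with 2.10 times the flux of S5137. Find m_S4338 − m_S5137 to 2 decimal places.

m_S4338 − m_S5137 = −2.5 log₁₀(F_S4338/F_S5137) = −2.5 log₁₀(2.10) = −2.5 × (0.322) = -0.806.

-0.81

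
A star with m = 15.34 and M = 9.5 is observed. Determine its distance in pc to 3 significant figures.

147 pc

m − M = 5 log₁₀(d/10 pc)
15.34 − (9.5) = 5.84 = 5 log₁₀(d/10)
d = 10 × 10^(5.84/5) = 10 × 10^1.168 = 147.2 pc.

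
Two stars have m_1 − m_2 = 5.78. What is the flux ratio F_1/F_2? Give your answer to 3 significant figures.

0.00488

F_1/F_2 = 10^(−(m_1 − m_2)/2.5) = 10^(-5.78/2.5) = 10^-2.312 = 0.004875.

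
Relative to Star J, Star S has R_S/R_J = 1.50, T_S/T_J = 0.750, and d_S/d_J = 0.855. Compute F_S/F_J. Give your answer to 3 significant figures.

L_S/L_J = (R_S/R_J)²(T_S/T_J)⁴ = (1.50)² × (0.750)⁴ = 0.7119.
F_S/F_J = (L_S/L_J)/(d_S/d_J)² = 0.7119 / (0.855)² = 0.9739.

0.974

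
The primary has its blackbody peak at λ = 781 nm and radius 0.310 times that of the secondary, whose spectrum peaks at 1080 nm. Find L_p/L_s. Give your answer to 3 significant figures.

0.351

Wien's law gives T ∝ 1/λ_max, so T_p/T_s = λ_s/λ_p = 1080/781 = 1.383.
Then L ∝ R²T⁴ gives L_p/L_s = (0.310)² × (1.383)⁴ = 0.09610 × 3.657 = 0.3514.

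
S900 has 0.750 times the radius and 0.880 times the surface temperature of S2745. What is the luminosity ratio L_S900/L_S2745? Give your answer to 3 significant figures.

From the Stefan–Boltzmann law, L ∝ R²T⁴, so
L_S900/L_S2745 = (R_S900/R_S2745)² (T_S900/T_S2745)⁴ = (0.750)² × (0.880)⁴ = 0.5625 × 0.5997 = 0.3373.

0.337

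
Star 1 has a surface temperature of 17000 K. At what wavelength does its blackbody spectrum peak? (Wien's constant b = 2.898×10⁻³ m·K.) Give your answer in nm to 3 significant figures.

170 nm

λ_max = b/T = 2.898×10⁻³ / 17000 = 1.70×10^-7 m = 170.5 nm.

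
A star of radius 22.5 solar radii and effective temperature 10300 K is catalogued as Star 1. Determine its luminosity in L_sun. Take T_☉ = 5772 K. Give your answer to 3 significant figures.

5.13×10^3 L_sun

L/L_☉ = (R/R_☉)² (T/T_☉)⁴ = (22.5)² × (10300/5772)⁴
       = 506.2 × (1.784)⁴ = 506.2 × 10.14 = 5133.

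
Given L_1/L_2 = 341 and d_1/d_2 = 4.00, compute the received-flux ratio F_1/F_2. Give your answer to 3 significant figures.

F = L/(4πd²), so F_1/F_2 = (L_1/L_2) / (d_1/d_2)²
= 341 / (4.00)² = 341 / 16.00 = 21.31.

21.3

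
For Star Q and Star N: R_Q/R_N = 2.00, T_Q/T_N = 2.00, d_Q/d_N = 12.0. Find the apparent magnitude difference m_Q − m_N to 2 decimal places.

L_Q/L_N = (2.00)²(2.00)⁴ = 64.00.
F_Q/F_N = (L_Q/L_N)/(d_Q/d_N)² = 64.00/144.0 = 0.4444.
m_Q − m_N = −2.5 log₁₀(0.4444) = 0.88.

0.88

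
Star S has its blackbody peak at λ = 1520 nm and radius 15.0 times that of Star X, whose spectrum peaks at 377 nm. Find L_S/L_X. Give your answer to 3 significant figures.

0.851

Wien's law gives T ∝ 1/λ_max, so T_S/T_X = λ_X/λ_S = 377/1520 = 0.2480.
Then L ∝ R²T⁴ gives L_S/L_X = (15.0)² × (0.2480)⁴ = 225.0 × 0.003784 = 0.8515.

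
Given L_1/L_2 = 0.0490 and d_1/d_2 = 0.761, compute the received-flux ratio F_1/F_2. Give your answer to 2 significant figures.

0.085

F = L/(4πd²), so F_1/F_2 = (L_1/L_2) / (d_1/d_2)²
= 0.0490 / (0.761)² = 0.0490 / 0.5791 = 0.08461.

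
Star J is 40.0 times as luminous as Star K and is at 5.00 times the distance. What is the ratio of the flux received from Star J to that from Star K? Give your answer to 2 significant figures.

F = L/(4πd²), so F_J/F_K = (L_J/L_K) / (d_J/d_K)²
= 40.0 / (5.00)² = 40.0 / 25.00 = 1.600.

1.6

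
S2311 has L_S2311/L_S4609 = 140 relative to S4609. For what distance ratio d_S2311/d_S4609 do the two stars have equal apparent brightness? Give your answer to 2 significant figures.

12

Equal flux requires L_S2311/d_S2311² = L_S4609/d_S4609², so d_S2311/d_S4609 = √(L_S2311/L_S4609)
= √(140) = 11.83.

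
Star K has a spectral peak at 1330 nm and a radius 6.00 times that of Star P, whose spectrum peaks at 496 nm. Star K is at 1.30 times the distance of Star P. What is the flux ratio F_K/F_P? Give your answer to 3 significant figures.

0.412

Wien's law: T_K/T_P = λ_P/λ_K = 496/1330 = 0.3729.
L_K/L_P = (R_K/R_P)²(T_K/T_P)⁴ = (6.00)²(0.3729)⁴ = 0.6963.
F_K/F_P = (L_K/L_P)/(d_K/d_P)² = 0.6963/(1.30)² = 0.4120.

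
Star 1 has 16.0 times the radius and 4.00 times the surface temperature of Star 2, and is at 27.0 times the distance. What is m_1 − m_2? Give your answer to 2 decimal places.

L_1/L_2 = (16.0)²(4.00)⁴ = 6.554×10^4.
F_1/F_2 = (L_1/L_2)/(d_1/d_2)² = 6.554×10^4/729.0 = 89.90.
m_1 − m_2 = −2.5 log₁₀(89.90) = -4.88.

-4.88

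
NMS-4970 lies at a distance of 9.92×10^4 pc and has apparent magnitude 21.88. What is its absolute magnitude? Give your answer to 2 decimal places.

1.90

M = m − 5 log₁₀(d/10 pc) = 21.88 − 5 log₁₀(9.92×10^4/10)
  = 21.88 − 5 × 3.997 = 21.88 − 19.98 = 1.90.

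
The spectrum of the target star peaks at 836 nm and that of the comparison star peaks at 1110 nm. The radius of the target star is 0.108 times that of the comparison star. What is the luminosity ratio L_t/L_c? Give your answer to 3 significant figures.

0.0363

Wien's law gives T ∝ 1/λ_max, so T_t/T_c = λ_c/λ_t = 1110/836 = 1.328.
Then L ∝ R²T⁴ gives L_t/L_c = (0.108)² × (1.328)⁴ = 0.01166 × 3.108 = 0.03625.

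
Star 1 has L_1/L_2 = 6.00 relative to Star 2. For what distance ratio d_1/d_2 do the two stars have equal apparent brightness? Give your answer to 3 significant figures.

Equal flux requires L_1/d_1² = L_2/d_2², so d_1/d_2 = √(L_1/L_2)
= √(6.00) = 2.449.

2.45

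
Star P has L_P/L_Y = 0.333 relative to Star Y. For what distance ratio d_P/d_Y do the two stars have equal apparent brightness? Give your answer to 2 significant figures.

0.58

Equal flux requires L_P/d_P² = L_Y/d_Y², so d_P/d_Y = √(L_P/L_Y)
= √(0.333) = 0.5771.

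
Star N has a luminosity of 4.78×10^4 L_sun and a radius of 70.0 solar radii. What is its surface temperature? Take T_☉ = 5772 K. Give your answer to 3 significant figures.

T/T_☉ = (L/L_☉)^(1/4) / (R/R_☉)^(1/2)
T = 5772 × (4.78×10^4)^(1/4) / √(70.0) = 5772 × 14.79 / 8.367 = 1.020×10^4 K.

1.02×10^4 K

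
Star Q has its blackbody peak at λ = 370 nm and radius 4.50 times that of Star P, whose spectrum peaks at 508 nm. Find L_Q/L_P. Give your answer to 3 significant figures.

Wien's law gives T ∝ 1/λ_max, so T_Q/T_P = λ_P/λ_Q = 508/370 = 1.373.
Then L ∝ R²T⁴ gives L_Q/L_P = (4.50)² × (1.373)⁴ = 20.25 × 3.553 = 71.96.

72.0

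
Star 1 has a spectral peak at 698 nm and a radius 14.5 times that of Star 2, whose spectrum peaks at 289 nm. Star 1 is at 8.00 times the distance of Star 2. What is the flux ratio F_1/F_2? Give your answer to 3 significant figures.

0.0965

Wien's law: T_1/T_2 = λ_2/λ_1 = 289/698 = 0.4140.
L_1/L_2 = (R_1/R_2)²(T_1/T_2)⁴ = (14.5)²(0.4140)⁴ = 6.179.
F_1/F_2 = (L_1/L_2)/(d_1/d_2)² = 6.179/(8.00)² = 0.09654.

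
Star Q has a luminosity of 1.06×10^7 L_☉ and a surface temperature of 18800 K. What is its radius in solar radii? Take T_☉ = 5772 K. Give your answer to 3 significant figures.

R/R_☉ = √(L/L_☉) / (T/T_☉)² = √(1.06×10^7) / (3.257)²
       = 3256 / 10.61 = 306.9.

307 solar radii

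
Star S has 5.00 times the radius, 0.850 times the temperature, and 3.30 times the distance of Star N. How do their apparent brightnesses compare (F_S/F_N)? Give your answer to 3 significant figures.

1.20

L_S/L_N = (R_S/R_N)²(T_S/T_N)⁴ = (5.00)² × (0.850)⁴ = 13.05.
F_S/F_N = (L_S/L_N)/(d_S/d_N)² = 13.05 / (3.30)² = 1.198.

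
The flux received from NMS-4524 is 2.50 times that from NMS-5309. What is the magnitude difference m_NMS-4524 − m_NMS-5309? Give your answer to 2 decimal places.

m_NMS-4524 − m_NMS-5309 = −2.5 log₁₀(F_NMS-4524/F_NMS-5309) = −2.5 log₁₀(2.50) = −2.5 × (0.398) = -0.995.

-0.99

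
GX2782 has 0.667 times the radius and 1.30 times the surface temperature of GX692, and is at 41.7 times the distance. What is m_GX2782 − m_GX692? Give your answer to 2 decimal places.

7.84

L_GX2782/L_GX692 = (0.667)²(1.30)⁴ = 1.271.
F_GX2782/F_GX692 = (L_GX2782/L_GX692)/(d_GX2782/d_GX692)² = 1.271/1739 = 7.307×10^-4.
m_GX2782 − m_GX692 = −2.5 log₁₀(7.307×10^-4) = 7.84.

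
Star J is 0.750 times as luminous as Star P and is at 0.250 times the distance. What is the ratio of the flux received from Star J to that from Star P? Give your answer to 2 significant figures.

F = L/(4πd²), so F_J/F_P = (L_J/L_P) / (d_J/d_P)²
= 0.750 / (0.250)² = 0.750 / 0.06250 = 12.00.

12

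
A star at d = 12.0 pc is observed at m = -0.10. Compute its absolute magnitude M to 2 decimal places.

M = m − 5 log₁₀(d/10 pc) = -0.10 − 5 log₁₀(12.0/10)
  = -0.10 − 5 × 0.079 = -0.10 − 0.40 = -0.50.

-0.50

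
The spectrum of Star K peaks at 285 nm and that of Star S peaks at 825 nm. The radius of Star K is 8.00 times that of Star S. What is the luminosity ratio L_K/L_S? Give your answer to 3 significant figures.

Wien's law gives T ∝ 1/λ_max, so T_K/T_S = λ_S/λ_K = 825/285 = 2.895.
Then L ∝ R²T⁴ gives L_K/L_S = (8.00)² × (2.895)⁴ = 64.00 × 70.22 = 4494.

4.49×10^3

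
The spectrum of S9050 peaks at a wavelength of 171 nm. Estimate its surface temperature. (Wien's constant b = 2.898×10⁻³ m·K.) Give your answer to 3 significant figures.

1.69×10^4 K

T = b/λ_max = 2.898×10⁻³ / (171×10⁻⁹) = 1.695×10^4 K.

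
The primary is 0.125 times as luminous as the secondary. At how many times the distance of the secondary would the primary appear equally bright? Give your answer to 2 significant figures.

0.35

Equal flux requires L_p/d_p² = L_s/d_s², so d_p/d_s = √(L_p/L_s)
= √(0.125) = 0.3536.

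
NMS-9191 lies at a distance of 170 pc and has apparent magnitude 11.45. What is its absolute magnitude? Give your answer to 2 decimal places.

M = m − 5 log₁₀(d/10 pc) = 11.45 − 5 log₁₀(170/10)
  = 11.45 − 5 × 1.230 = 11.45 − 6.15 = 5.30.

5.30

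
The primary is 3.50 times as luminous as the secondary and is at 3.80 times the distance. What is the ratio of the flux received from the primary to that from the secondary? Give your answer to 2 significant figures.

F = L/(4πd²), so F_p/F_s = (L_p/L_s) / (d_p/d_s)²
= 3.50 / (3.80)² = 3.50 / 14.44 = 0.2424.

0.24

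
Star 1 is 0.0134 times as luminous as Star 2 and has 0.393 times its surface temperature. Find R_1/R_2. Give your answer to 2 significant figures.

L ∝ R²T⁴ gives R ∝ √L / T², so
R_1/R_2 = √(0.0134) / (0.393)² = 0.1158 / 0.1544 = 0.7495.

0.75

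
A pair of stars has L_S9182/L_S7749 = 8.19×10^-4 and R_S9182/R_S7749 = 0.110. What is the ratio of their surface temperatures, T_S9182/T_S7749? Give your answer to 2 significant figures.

0.51

L ∝ R²T⁴ gives T ∝ (L/R²)^(1/4), so
T_S9182/T_S7749 = (8.19×10^-4 / 0.110²)^(1/4) = (0.06769)^(1/4) = 0.5101.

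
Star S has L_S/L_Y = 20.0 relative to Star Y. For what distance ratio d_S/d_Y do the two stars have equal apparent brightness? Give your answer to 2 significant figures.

Equal flux requires L_S/d_S² = L_Y/d_Y², so d_S/d_Y = √(L_S/L_Y)
= √(20.0) = 4.472.

4.5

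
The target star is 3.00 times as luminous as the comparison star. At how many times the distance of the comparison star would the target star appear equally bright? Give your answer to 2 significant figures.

1.7

Equal flux requires L_t/d_t² = L_c/d_c², so d_t/d_c = √(L_t/L_c)
= √(3.00) = 1.732.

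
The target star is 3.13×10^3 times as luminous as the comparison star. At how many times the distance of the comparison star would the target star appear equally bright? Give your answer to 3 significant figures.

55.9

Equal flux requires L_t/d_t² = L_c/d_c², so d_t/d_c = √(L_t/L_c)
= √(3.13×10^3) = 55.95.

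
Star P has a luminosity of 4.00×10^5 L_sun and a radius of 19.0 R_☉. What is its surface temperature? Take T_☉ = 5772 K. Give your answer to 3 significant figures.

T/T_☉ = (L/L_☉)^(1/4) / (R/R_☉)^(1/2)
T = 5772 × (4.00×10^5)^(1/4) / √(19.0) = 5772 × 25.15 / 4.359 = 3.330×10^4 K.

3.33×10^4 K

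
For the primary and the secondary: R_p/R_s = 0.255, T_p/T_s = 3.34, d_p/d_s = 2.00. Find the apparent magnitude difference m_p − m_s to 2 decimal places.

L_p/L_s = (0.255)²(3.34)⁴ = 8.092.
F_p/F_s = (L_p/L_s)/(d_p/d_s)² = 8.092/4.000 = 2.023.
m_p − m_s = −2.5 log₁₀(2.023) = -0.77.

-0.77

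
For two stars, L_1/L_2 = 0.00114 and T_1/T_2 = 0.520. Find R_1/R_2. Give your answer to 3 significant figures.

0.125

L ∝ R²T⁴ gives R ∝ √L / T², so
R_1/R_2 = √(0.00114) / (0.520)² = 0.03376 / 0.2704 = 0.1249.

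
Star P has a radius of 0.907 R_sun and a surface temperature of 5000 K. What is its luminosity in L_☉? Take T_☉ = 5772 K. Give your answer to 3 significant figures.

0.463 L_☉

L/L_☉ = (R/R_☉)² (T/T_☉)⁴ = (0.907)² × (5000/5772)⁴
       = 0.8226 × (0.8663)⁴ = 0.8226 × 0.5631 = 0.4632.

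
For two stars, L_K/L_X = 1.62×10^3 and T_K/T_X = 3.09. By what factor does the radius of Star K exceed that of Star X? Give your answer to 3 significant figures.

4.22

L ∝ R²T⁴ gives R ∝ √L / T², so
R_K/R_X = √(1.62×10^3) / (3.09)² = 40.25 / 9.548 = 4.215.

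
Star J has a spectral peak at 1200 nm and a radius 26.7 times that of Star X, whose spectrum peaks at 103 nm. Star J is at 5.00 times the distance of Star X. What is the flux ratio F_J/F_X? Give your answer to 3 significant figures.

0.00155

Wien's law: T_J/T_X = λ_X/λ_J = 103/1200 = 0.08583.
L_J/L_X = (R_J/R_X)²(T_J/T_X)⁴ = (26.7)²(0.08583)⁴ = 0.03869.
F_J/F_X = (L_J/L_X)/(d_J/d_X)² = 0.03869/(5.00)² = 0.001548.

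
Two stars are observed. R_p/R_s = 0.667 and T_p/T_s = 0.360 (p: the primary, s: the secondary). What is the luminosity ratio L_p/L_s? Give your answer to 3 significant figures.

0.00747

From the Stefan–Boltzmann law, L ∝ R²T⁴, so
L_p/L_s = (R_p/R_s)² (T_p/T_s)⁴ = (0.667)² × (0.360)⁴ = 0.4449 × 0.01680 = 0.007472.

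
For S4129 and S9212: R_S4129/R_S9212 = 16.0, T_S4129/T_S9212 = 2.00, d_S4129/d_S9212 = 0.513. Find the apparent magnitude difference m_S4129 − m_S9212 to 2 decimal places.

L_S4129/L_S9212 = (16.0)²(2.00)⁴ = 4096.
F_S4129/F_S9212 = (L_S4129/L_S9212)/(d_S4129/d_S9212)² = 4096/0.2632 = 1.556×10^4.
m_S4129 − m_S9212 = −2.5 log₁₀(1.556×10^4) = -10.48.

-10.48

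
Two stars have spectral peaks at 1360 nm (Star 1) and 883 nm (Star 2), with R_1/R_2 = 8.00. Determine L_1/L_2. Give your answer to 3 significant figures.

11.4

Wien's law gives T ∝ 1/λ_max, so T_1/T_2 = λ_2/λ_1 = 883/1360 = 0.6493.
Then L ∝ R²T⁴ gives L_1/L_2 = (8.00)² × (0.6493)⁴ = 64.00 × 0.1777 = 11.37.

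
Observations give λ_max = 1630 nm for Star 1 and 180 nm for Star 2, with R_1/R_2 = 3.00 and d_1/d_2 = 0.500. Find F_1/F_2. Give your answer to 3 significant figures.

0.00535

Wien's law: T_1/T_2 = λ_2/λ_1 = 180/1630 = 0.1104.
L_1/L_2 = (R_1/R_2)²(T_1/T_2)⁴ = (3.00)²(0.1104)⁴ = 0.001338.
F_1/F_2 = (L_1/L_2)/(d_1/d_2)² = 0.001338/(0.500)² = 0.005354.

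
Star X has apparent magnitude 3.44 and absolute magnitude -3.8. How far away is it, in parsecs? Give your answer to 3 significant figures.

m − M = 5 log₁₀(d/10 pc)
3.44 − (-3.8) = 7.24 = 5 log₁₀(d/10)
d = 10 × 10^(7.24/5) = 10 × 10^1.448 = 280.5 pc.

281 pc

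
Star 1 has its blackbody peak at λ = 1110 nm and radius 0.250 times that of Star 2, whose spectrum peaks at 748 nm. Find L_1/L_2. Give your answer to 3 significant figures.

Wien's law gives T ∝ 1/λ_max, so T_1/T_2 = λ_2/λ_1 = 748/1110 = 0.6739.
Then L ∝ R²T⁴ gives L_1/L_2 = (0.250)² × (0.6739)⁴ = 0.06250 × 0.2062 = 0.01289.

0.0129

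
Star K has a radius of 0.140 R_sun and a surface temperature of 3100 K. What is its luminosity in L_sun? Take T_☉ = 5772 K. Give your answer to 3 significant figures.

L/L_☉ = (R/R_☉)² (T/T_☉)⁴ = (0.140)² × (3100/5772)⁴
       = 0.01960 × (0.5371)⁴ = 0.01960 × 0.08320 = 0.001631.

0.00163 L_sun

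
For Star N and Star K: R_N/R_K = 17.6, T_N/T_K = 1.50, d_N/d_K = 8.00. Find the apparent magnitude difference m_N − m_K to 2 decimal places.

L_N/L_K = (17.6)²(1.50)⁴ = 1568.
F_N/F_K = (L_N/L_K)/(d_N/d_K)² = 1568/64.00 = 24.50.
m_N − m_K = −2.5 log₁₀(24.50) = -3.47.

-3.47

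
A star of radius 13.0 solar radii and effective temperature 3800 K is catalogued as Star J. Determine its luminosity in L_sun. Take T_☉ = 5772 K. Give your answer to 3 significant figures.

31.7 L_sun

L/L_☉ = (R/R_☉)² (T/T_☉)⁴ = (13.0)² × (3800/5772)⁴
       = 169.0 × (0.6584)⁴ = 169.0 × 0.1879 = 31.75.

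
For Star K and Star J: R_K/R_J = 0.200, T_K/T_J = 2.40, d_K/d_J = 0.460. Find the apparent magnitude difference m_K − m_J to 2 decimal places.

-1.99

L_K/L_J = (0.200)²(2.40)⁴ = 1.327.
F_K/F_J = (L_K/L_J)/(d_K/d_J)² = 1.327/0.2116 = 6.272.
m_K − m_J = −2.5 log₁₀(6.272) = -1.99.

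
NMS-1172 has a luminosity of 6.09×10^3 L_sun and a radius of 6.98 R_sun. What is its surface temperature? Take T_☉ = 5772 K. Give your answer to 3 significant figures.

1.93×10^4 K

T/T_☉ = (L/L_☉)^(1/4) / (R/R_☉)^(1/2)
T = 5772 × (6.09×10^3)^(1/4) / √(6.98) = 5772 × 8.834 / 2.642 = 1.930×10^4 K.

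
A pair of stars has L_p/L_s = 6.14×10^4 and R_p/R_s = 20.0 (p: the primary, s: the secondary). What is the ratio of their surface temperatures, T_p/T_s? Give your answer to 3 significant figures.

3.52

L ∝ R²T⁴ gives T ∝ (L/R²)^(1/4), so
T_p/T_s = (6.14×10^4 / 20.0²)^(1/4) = (153.5)^(1/4) = 3.520.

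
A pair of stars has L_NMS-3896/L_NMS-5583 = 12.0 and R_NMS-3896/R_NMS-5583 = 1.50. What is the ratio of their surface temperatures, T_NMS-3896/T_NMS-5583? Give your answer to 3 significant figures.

1.52

L ∝ R²T⁴ gives T ∝ (L/R²)^(1/4), so
T_NMS-3896/T_NMS-5583 = (12.0 / 1.50²)^(1/4) = (5.333)^(1/4) = 1.520.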